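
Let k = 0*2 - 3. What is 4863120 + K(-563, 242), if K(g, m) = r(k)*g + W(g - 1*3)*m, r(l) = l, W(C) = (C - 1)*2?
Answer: 4590381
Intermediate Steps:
W(C) = -2 + 2*C (W(C) = (-1 + C)*2 = -2 + 2*C)
k = -3 (k = 0 - 3 = -3)
K(g, m) = -3*g + m*(-8 + 2*g) (K(g, m) = -3*g + (-2 + 2*(g - 1*3))*m = -3*g + (-2 + 2*(g - 3))*m = -3*g + (-2 + 2*(-3 + g))*m = -3*g + (-2 + (-6 + 2*g))*m = -3*g + (-8 + 2*g)*m = -3*g + m*(-8 + 2*g))
4863120 + K(-563, 242) = 4863120 + (-3*(-563) + 2*242*(-4 - 563)) = 4863120 + (1689 + 2*242*(-567)) = 4863120 + (1689 - 274428) = 4863120 - 272739 = 4590381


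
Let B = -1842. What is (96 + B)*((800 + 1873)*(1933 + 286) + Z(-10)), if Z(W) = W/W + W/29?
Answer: -300329882532/29 ≈ -1.0356e+10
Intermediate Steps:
Z(W) = 1 + W/29 (Z(W) = 1 + W*(1/29) = 1 + W/29)
(96 + B)*((800 + 1873)*(1933 + 286) + Z(-10)) = (96 - 1842)*((800 + 1873)*(1933 + 286) + (1 + (1/29)*(-10))) = -1746*(2673*2219 + (1 - 10/29)) = -1746*(5931387 + 19/29) = -1746*172010242/29 = -300329882532/29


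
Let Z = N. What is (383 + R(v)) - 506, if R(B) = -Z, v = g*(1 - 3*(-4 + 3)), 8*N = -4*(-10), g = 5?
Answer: -128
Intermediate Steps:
N = 5 (N = (-4*(-10))/8 = (1/8)*40 = 5)
Z = 5
v = 20 (v = 5*(1 - 3*(-4 + 3)) = 5*(1 - 3*(-1)) = 5*(1 + 3) = 5*4 = 20)
R(B) = -5 (R(B) = -1*5 = -5)
(383 + R(v)) - 506 = (383 - 5) - 506 = 378 - 506 = -128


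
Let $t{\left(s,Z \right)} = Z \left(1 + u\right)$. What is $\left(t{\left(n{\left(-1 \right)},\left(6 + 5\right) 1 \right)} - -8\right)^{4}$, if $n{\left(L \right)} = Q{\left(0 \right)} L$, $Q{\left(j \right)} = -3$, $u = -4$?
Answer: $390625$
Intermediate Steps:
$n{\left(L \right)} = - 3 L$
$t{\left(s,Z \right)} = - 3 Z$ ($t{\left(s,Z \right)} = Z \left(1 - 4\right) = Z \left(-3\right) = - 3 Z$)
$\left(t{\left(n{\left(-1 \right)},\left(6 + 5\right) 1 \right)} - -8\right)^{4} = \left(- 3 \left(6 + 5\right) 1 - -8\right)^{4} = \left(- 3 \cdot 11 \cdot 1 + 8\right)^{4} = \left(\left(-3\right) 11 + 8\right)^{4} = \left(-33 + 8\right)^{4} = \left(-25\right)^{4} = 390625$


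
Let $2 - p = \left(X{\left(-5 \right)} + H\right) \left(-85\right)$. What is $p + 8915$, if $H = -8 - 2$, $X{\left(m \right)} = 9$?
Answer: $8832$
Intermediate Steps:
$H = -10$ ($H = -8 - 2 = -10$)
$p = -83$ ($p = 2 - \left(9 - 10\right) \left(-85\right) = 2 - \left(-1\right) \left(-85\right) = 2 - 85 = -83$)
$p + 8915 = -83 + 8915 = 8832$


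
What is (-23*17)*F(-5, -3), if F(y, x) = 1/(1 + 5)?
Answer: -391/6 ≈ -65.167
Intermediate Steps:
F(y, x) = ⅙ (F(y, x) = 1/6 = ⅙)
(-23*17)*F(-5, -3) = -23*17*(⅙) = -391*⅙ = -391/6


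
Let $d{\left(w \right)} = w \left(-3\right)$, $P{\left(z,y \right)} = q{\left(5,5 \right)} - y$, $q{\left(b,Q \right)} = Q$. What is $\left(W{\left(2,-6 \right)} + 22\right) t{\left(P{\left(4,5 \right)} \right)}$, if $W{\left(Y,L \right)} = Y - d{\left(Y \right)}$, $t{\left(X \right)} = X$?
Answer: $0$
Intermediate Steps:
$P{\left(z,y \right)} = 5 - y$
$d{\left(w \right)} = - 3 w$
$W{\left(Y,L \right)} = 4 Y$ ($W{\left(Y,L \right)} = Y - - 3 Y = Y + 3 Y = 4 Y$)
$\left(W{\left(2,-6 \right)} + 22\right) t{\left(P{\left(4,5 \right)} \right)} = \left(4 \cdot 2 + 22\right) \left(5 - 5\right) = \left(8 + 22\right) \left(5 - 5\right) = 30 \cdot 0 = 0$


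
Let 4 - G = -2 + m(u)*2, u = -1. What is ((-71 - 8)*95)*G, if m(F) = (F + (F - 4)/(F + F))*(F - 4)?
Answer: -157605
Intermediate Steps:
m(F) = (-4 + F)*(F + (-4 + F)/(2*F)) (m(F) = (F + (-4 + F)/((2*F)))*(-4 + F) = (F + (-4 + F)*(1/(2*F)))*(-4 + F) = (F + (-4 + F)/(2*F))*(-4 + F) = (-4 + F)*(F + (-4 + F)/(2*F)))
G = 21 (G = 4 - (-2 + (-4 + (-1)**2 + 8/(-1) - 7/2*(-1))*2) = 4 - (-2 + (-4 + 1 + 8*(-1) + 7/2)*2) = 4 - (-2 + (-4 + 1 - 8 + 7/2)*2) = 4 - (-2 - 15/2*2) = 4 - (-2 - 15) = 4 - 1*(-17) = 4 + 17 = 21)
((-71 - 8)*95)*G = ((-71 - 8)*95)*21 = -79*95*21 = -7505*21 = -157605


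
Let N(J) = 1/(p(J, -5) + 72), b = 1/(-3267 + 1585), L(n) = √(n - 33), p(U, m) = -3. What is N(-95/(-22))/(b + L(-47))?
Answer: -1682/15616764549 - 11316496*I*√5/15616764549 ≈ -1.077e-7 - 0.0016203*I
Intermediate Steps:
L(n) = √(-33 + n)
b = -1/1682 (b = 1/(-1682) = -1/1682 ≈ -0.00059453)
N(J) = 1/69 (N(J) = 1/(-3 + 72) = 1/69)
N(-95/(-22))/(b + L(-47)) = 1/(69*(-1/1682 + √(-33 - 47))) = 1/(69*(-1/1682 + √(-80))) = 1/(69*(-1/1682 + 4*I*√5))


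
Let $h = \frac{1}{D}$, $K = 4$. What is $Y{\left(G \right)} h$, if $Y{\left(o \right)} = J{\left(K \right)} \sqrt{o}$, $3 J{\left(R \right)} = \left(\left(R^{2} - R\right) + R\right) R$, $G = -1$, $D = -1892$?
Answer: $- \frac{16 i}{1419} \approx - 0.011276 i$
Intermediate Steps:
$J{\left(R \right)} = \frac{R^{3}}{3}$ ($J{\left(R \right)} = \frac{\left(\left(R^{2} - R\right) + R\right) R}{3} = \frac{R^{2} R}{3} = \frac{R^{3}}{3}$)
$Y{\left(o \right)} = \frac{64 \sqrt{o}}{3}$ ($Y{\left(o \right)} = \frac{4^{3}}{3} \sqrt{o} = \frac{1}{3} \cdot 64 \sqrt{o} = \frac{64 \sqrt{o}}{3}$)
$h = - \frac{1}{1892}$ ($h = \frac{1}{-1892} = - \frac{1}{1892} \approx -0.00052854$)
$Y{\left(G \right)} h = \frac{64 \sqrt{-1}}{3} \left(- \frac{1}{1892}\right) = \frac{64 i}{3} \left(- \frac{1}{1892}\right) = - \frac{16 i}{1419}$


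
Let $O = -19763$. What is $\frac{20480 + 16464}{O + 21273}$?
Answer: $\frac{18472}{755} \approx 24.466$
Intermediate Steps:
$\frac{20480 + 16464}{O + 21273} = \frac{20480 + 16464}{-19763 + 21273} = \frac{36944}{1510} = 36944 \cdot \frac{1}{1510} = \frac{18472}{755}$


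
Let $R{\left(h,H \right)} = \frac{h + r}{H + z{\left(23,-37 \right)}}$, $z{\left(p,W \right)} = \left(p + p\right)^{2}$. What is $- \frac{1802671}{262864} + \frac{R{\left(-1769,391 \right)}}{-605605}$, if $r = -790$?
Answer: $- \frac{390986814387887}{57013389152720} \approx -6.8578$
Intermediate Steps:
$z{\left(p,W \right)} = 4 p^{2}$ ($z{\left(p,W \right)} = \left(2 p\right)^{2} = 4 p^{2}$)
$R{\left(h,H \right)} = \frac{-790 + h}{2116 + H}$ ($R{\left(h,H \right)} = \frac{h - 790}{H + 4 \cdot 23^{2}} = \frac{-790 + h}{H + 4 \cdot 529} = \frac{-790 + h}{H + 2116} = \frac{-790 + h}{2116 + H}$)
$- \frac{1802671}{262864} + \frac{R{\left(-1769,391 \right)}}{-605605} = - \frac{1802671}{262864} + \frac{\frac{1}{2116 + 391} \left(-790 - 1769\right)}{-605605} = \left(-1802671\right) \frac{1}{262864} + \frac{1}{2507} \left(-2559\right) \left(- \frac{1}{605605}\right) = - \frac{1802671}{262864} + \frac{1}{2507} \left(-2559\right) \left(- \frac{1}{605605}\right) = - \frac{1802671}{262864} - - \frac{2559}{1518251735} = - \frac{1802671}{262864} + \frac{2559}{1518251735} = - \frac{390986814387887}{57013389152720}$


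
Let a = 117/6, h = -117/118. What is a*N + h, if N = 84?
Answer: 193167/118 ≈ 1637.0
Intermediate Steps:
h = -117/118 (h = -117*1/118 = -117/118 ≈ -0.99153)
a = 39/2 (a = 117*(1/6) = 39/2 ≈ 19.500)
a*N + h = (39/2)*84 - 117/118 = 1638 - 117/118 = 193167/118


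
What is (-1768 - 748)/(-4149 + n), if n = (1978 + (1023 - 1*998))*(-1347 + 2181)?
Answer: -2516/1666353 ≈ -0.0015099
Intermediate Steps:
n = 1670502 (n = (1978 + (1023 - 998))*834 = (1978 + 25)*834 = 2003*834 = 1670502)
(-1768 - 748)/(-4149 + n) = (-1768 - 748)/(-4149 + 1670502) = -2516/1666353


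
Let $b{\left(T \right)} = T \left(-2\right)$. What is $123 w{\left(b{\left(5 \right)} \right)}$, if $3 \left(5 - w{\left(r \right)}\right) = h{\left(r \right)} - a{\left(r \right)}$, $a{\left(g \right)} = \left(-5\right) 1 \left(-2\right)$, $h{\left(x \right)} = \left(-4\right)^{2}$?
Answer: $369$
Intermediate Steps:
$h{\left(x \right)} = 16$
$b{\left(T \right)} = - 2 T$
$a{\left(g \right)} = 10$ ($a{\left(g \right)} = \left(-5\right) \left(-2\right) = 10$)
$w{\left(r \right)} = 3$ ($w{\left(r \right)} = 5 - \frac{16 - 10}{3} = 5 - 2 = 3$)
$123 w{\left(b{\left(5 \right)} \right)} = 123 \cdot 3 = 369$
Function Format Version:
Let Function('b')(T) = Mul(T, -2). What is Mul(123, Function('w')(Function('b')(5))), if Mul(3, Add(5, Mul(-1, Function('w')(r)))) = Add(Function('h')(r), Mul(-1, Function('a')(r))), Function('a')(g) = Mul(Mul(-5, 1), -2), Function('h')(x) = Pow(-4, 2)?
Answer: 369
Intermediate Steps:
Function('h')(x) = 16
Function('b')(T) = Mul(-2, T)
Function('a')(g) = 10 (Function('a')(g) = Mul(-5, -2) = 10)
Function('w')(r) = 3 (Function('w')(r) = Add(5, Mul(Rational(-1, 3), Add(16, Mul(-1, 10)))) = Add(5, Mul(Rational(-1, 3), Add(16, -10))) = Add(5, Mul(Rational(-1, 3), 6)) = Add(5, -2) = 3)
Mul(123, Function('w')(Function('b')(5))) = Mul(123, 3) = 369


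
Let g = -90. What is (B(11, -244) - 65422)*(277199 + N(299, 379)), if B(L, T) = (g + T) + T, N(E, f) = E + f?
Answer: -18339882000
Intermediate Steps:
B(L, T) = -90 + 2*T (B(L, T) = (-90 + T) + T = -90 + 2*T)
(B(11, -244) - 65422)*(277199 + N(299, 379)) = ((-90 + 2*(-244)) - 65422)*(277199 + (299 + 379)) = ((-90 - 488) - 65422)*(277199 + 678) = (-578 - 65422)*277877 = -66000*277877 = -18339882000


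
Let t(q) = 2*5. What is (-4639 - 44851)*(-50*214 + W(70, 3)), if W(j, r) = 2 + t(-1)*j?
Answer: 494801020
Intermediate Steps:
t(q) = 10
W(j, r) = 2 + 10*j
(-4639 - 44851)*(-50*214 + W(70, 3)) = (-4639 - 44851)*(-50*214 + (2 + 10*70)) = -49490*(-10700 + (2 + 700)) = -49490*(-10700 + 702) = -49490*(-9998) = 494801020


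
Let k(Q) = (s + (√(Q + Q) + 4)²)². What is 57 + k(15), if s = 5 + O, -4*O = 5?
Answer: 71233/16 + 796*√30 ≈ 8811.9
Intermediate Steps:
O = -5/4 (O = -¼*5 = -5/4 ≈ -1.2500)
s = 15/4 (s = 5 - 5/4 = 15/4 ≈ 3.7500)
k(Q) = (15/4 + (4 + √2*√Q)²)² (k(Q) = (15/4 + (√(Q + Q) + 4)²)² = (15/4 + (√(2*Q) + 4)²)² = (15/4 + (√2*√Q + 4)²)² = (15/4 + (4 + √2*√Q)²)²)
57 + k(15) = 57 + (15 + 4*(4 + √2*√15)²)²/16 = 57 + (15 + 4*(4 + √30)²)²/16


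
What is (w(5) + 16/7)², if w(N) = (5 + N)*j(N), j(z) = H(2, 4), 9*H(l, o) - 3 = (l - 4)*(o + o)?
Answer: 586756/3969 ≈ 147.83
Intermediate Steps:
H(l, o) = ⅓ + 2*o*(-4 + l)/9 (H(l, o) = ⅓ + ((l - 4)*(o + o))/9 = ⅓ + ((-4 + l)*(2*o))/9 = ⅓ + (2*o*(-4 + l))/9 = ⅓ + 2*o*(-4 + l)/9)
j(z) = -13/9 (j(z) = ⅓ - 8/9*4 + (2/9)*2*4 = ⅓ - 32/9 + 16/9 = -13/9)
w(N) = -65/9 - 13*N/9 (w(N) = (5 + N)*(-13/9) = -65/9 - 13*N/9)
(w(5) + 16/7)² = ((-65/9 - 13/9*5) + 16/7)² = ((-65/9 - 65/9) + 16*(⅐))² = (-130/9 + 16/7)² = (-766/63)² = 586756/3969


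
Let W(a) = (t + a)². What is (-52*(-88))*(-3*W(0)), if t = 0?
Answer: 0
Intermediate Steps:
W(a) = a² (W(a) = (0 + a)² = a²)
(-52*(-88))*(-3*W(0)) = (-52*(-88))*(-3*0²) = 4576*(-3*0) = 4576*0 = 0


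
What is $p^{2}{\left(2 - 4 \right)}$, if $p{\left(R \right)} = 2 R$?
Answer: $16$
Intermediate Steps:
$p^{2}{\left(2 - 4 \right)} = \left(2 \left(2 - 4\right)\right)^{2} = \left(2 \left(-2\right)\right)^{2} = \left(-4\right)^{2} = 16$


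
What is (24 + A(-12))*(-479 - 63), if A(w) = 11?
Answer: -18970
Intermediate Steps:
(24 + A(-12))*(-479 - 63) = (24 + 11)*(-479 - 63) = 35*(-542) = -18970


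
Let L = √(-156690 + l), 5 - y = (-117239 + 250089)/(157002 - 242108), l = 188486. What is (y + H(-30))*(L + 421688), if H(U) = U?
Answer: -420591611200/42553 - 1994800*√7949/42553 ≈ -9.8881e+6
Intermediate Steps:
y = 279190/42553 (y = 5 - (-117239 + 250089)/(157002 - 242108) = 5 - 132850/(-85106) = 5 - 132850*(-1)/85106 = 5 - 1*(-66425/42553) = 5 + 66425/42553 = 279190/42553 ≈ 6.5610)
L = 2*√7949 (L = √(-156690 + 188486) = √31796 = 2*√7949 ≈ 178.31)
(y + H(-30))*(L + 421688) = (279190/42553 - 30)*(2*√7949 + 421688) = -997400*(421688 + 2*√7949)/42553 = -420591611200/42553 - 1994800*√7949/42553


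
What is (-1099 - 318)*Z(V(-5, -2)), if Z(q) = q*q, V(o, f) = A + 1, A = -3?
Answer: -5668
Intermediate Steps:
V(o, f) = -2 (V(o, f) = -3 + 1 = -2)
Z(q) = q²
(-1099 - 318)*Z(V(-5, -2)) = (-1099 - 318)*(-2)² = -1417*4 = -5668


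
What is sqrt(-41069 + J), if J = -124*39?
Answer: I*sqrt(45905) ≈ 214.25*I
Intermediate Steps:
J = -4836
sqrt(-41069 + J) = sqrt(-41069 - 4836) = sqrt(-45905) = I*sqrt(45905)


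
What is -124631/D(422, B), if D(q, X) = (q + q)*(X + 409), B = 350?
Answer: -124631/640596 ≈ -0.19455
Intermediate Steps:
D(q, X) = 2*q*(409 + X) (D(q, X) = (2*q)*(409 + X) = 2*q*(409 + X))
-124631/D(422, B) = -124631*1/(844*(409 + 350)) = -124631/(2*422*759) = -124631/640596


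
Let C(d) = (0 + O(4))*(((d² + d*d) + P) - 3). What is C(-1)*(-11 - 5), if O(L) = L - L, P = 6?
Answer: 0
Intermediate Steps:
O(L) = 0
C(d) = 0 (C(d) = (0 + 0)*(((d² + d*d) + 6) - 3) = 0*(((d² + d²) + 6) - 3) = 0*((2*d² + 6) - 3) = 0*((6 + 2*d²) - 3) = 0*(3 + 2*d²) = 0)
C(-1)*(-11 - 5) = 0*(-11 - 5) = 0*(-16) = 0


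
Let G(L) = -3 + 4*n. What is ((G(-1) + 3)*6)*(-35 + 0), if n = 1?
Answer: -840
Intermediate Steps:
G(L) = 1 (G(L) = -3 + 4*1 = -3 + 4 = 1)
((G(-1) + 3)*6)*(-35 + 0) = ((1 + 3)*6)*(-35 + 0) = (4*6)*(-35) = 24*(-35) = -840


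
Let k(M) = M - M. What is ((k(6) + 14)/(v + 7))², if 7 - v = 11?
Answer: 196/9 ≈ 21.778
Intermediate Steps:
v = -4 (v = 7 - 1*11 = 7 - 11 = -4)
k(M) = 0
((k(6) + 14)/(v + 7))² = ((0 + 14)/(-4 + 7))² = (14/3)² = 196/9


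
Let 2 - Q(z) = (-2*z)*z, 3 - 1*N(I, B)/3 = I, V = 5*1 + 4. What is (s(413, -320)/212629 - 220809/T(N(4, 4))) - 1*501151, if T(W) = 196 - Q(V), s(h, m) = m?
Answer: -3456845958429/6804128 ≈ -5.0805e+5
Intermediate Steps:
V = 9 (V = 5 + 4 = 9)
N(I, B) = 9 - 3*I
Q(z) = 2 + 2*z**2 (Q(z) = 2 - (-2*z)*z = 2 - (-2)*z**2 = 2 + 2*z**2)
T(W) = 32 (T(W) = 196 - (2 + 2*9**2) = 196 - (2 + 2*81) = 196 - (2 + 162) = 196 - 1*164 = 196 - 164 = 32)
(s(413, -320)/212629 - 220809/T(N(4, 4))) - 1*501151 = (-320/212629 - 220809/32) - 1*501151 = (-320*1/212629 - 220809*1/32) - 501151 = (-320/212629 - 220809/32) - 501151 = -46950407101/6804128 - 501151 = -3456845958429/6804128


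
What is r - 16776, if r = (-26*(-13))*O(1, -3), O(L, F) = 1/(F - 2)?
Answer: -84218/5 ≈ -16844.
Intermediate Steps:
O(L, F) = 1/(-2 + F)
r = -338/5 (r = (-26*(-13))/(-2 - 3) = 338/(-5) = 338*(-1/5) = -338/5 ≈ -67.600)
r - 16776 = -338/5 - 16776 = -84218/5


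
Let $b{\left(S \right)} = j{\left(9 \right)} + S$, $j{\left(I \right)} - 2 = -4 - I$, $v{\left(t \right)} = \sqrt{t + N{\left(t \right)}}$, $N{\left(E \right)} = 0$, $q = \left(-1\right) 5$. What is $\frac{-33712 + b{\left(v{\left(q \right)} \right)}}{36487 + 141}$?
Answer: $- \frac{33723}{36628} + \frac{i \sqrt{5}}{36628} \approx -0.92069 + 6.1048 \cdot 10^{-5} i$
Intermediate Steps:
$q = -5$
$v{\left(t \right)} = \sqrt{t}$ ($v{\left(t \right)} = \sqrt{t + 0} = \sqrt{t}$)
$j{\left(I \right)} = -2 - I$ ($j{\left(I \right)} = 2 - \left(4 + I\right) = -2 - I$)
$b{\left(S \right)} = -11 + S$ ($b{\left(S \right)} = \left(-2 - 9\right) + S = -11 + S$)
$\frac{-33712 + b{\left(v{\left(q \right)} \right)}}{36487 + 141} = \frac{-33712 - \left(11 - \sqrt{-5}\right)}{36487 + 141} = \frac{-33712 - \left(11 - i \sqrt{5}\right)}{36628} = \left(-33723 + i \sqrt{5}\right) \frac{1}{36628} = - \frac{33723}{36628} + \frac{i \sqrt{5}}{36628}$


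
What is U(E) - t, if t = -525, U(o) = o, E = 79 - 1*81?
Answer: 523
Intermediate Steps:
E = -2 (E = 79 - 81 = -2)
U(E) - t = -2 - 1*(-525) = -2 + 525 = 523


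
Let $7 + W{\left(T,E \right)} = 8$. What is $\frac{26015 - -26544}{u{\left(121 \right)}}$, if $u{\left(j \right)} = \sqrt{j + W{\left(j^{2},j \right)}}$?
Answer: $\frac{52559 \sqrt{122}}{122} \approx 4758.5$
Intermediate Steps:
$W{\left(T,E \right)} = 1$ ($W{\left(T,E \right)} = -7 + 8 = 1$)
$u{\left(j \right)} = \sqrt{1 + j}$ ($u{\left(j \right)} = \sqrt{j + 1} = \sqrt{1 + j}$)
$\frac{26015 - -26544}{u{\left(121 \right)}} = \frac{26015 - -26544}{\sqrt{1 + 121}} = \frac{26015 + 26544}{\sqrt{122}} = 52559 \frac{\sqrt{122}}{122} = \frac{52559 \sqrt{122}}{122}$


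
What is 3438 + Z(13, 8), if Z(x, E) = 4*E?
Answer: 3470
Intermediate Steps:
3438 + Z(13, 8) = 3438 + 4*8 = 3438 + 32 = 3470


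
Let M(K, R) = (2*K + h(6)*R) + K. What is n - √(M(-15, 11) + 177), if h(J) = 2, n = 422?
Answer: 422 - √154 ≈ 409.59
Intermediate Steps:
M(K, R) = 2*R + 3*K (M(K, R) = (2*K + 2*R) + K = 2*R + 3*K)
n - √(M(-15, 11) + 177) = 422 - √((2*11 + 3*(-15)) + 177) = 422 - √((22 - 45) + 177) = 422 - √(-23 + 177) = 422 - √154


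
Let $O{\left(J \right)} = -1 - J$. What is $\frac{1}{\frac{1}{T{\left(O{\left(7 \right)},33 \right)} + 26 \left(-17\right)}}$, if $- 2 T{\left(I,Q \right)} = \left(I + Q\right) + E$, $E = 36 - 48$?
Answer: $- \frac{897}{2} \approx -448.5$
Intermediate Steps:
$E = -12$ ($E = 36 - 48 = -12$)
$T{\left(I,Q \right)} = 6 - \frac{I}{2} - \frac{Q}{2}$ ($T{\left(I,Q \right)} = - \frac{\left(I + Q\right) - 12}{2} = - \frac{-12 + I + Q}{2} = 6 - \frac{I}{2} - \frac{Q}{2}$)
$\frac{1}{\frac{1}{T{\left(O{\left(7 \right)},33 \right)} + 26 \left(-17\right)}} = \frac{1}{\frac{1}{\left(6 - \frac{-1 - 7}{2} - \frac{33}{2}\right) + 26 \left(-17\right)}} = \frac{1}{\frac{1}{\left(6 - \frac{-1 - 7}{2} - \frac{33}{2}\right) - 442}} = \frac{1}{\frac{1}{\left(6 - -4 - \frac{33}{2}\right) - 442}} = \frac{1}{\frac{1}{\left(6 + 4 - \frac{33}{2}\right) - 442}} = \frac{1}{\frac{1}{- \frac{13}{2} - 442}} = \frac{1}{\frac{1}{- \frac{897}{2}}} = \frac{1}{- \frac{2}{897}} = - \frac{897}{2}$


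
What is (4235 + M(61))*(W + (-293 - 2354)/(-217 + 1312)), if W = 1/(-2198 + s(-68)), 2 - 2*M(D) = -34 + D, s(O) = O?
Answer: -3377547911/330836 ≈ -10209.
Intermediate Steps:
M(D) = 18 - D/2 (M(D) = 1 - (-34 + D)/2 = 1 + (17 - D/2) = 18 - D/2)
W = -1/2266 (W = 1/(-2198 - 68) = 1/(-2266) = -1/2266 ≈ -0.00044131)
(4235 + M(61))*(W + (-293 - 2354)/(-217 + 1312)) = (4235 + (18 - 1/2*61))*(-1/2266 + (-293 - 2354)/(-217 + 1312)) = (4235 + (18 - 61/2))*(-1/2266 - 2647/1095) = (4235 - 25/2)*(-1/2266 - 2647*1/1095) = 8445*(-1/2266 - 2647/1095)/2 = (8445/2)*(-5999197/2481270) = -3377547911/330836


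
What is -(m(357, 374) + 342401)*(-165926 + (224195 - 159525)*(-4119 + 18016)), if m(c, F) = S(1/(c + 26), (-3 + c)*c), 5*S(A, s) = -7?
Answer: -1538321048461872/5 ≈ -3.0766e+14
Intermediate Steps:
S(A, s) = -7/5 (S(A, s) = (⅕)*(-7) = -7/5)
m(c, F) = -7/5
-(m(357, 374) + 342401)*(-165926 + (224195 - 159525)*(-4119 + 18016)) = -(-7/5 + 342401)*(-165926 + (224195 - 159525)*(-4119 + 18016)) = -1711998*(-165926 + 64670*13897)/5 = -1711998*(-165926 + 898718990)/5 = -1711998*898553064/5 = -1*1538321048461872/5 = -1538321048461872/5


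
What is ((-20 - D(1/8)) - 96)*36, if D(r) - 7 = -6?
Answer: -4212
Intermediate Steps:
D(r) = 1 (D(r) = 7 - 6 = 1)
((-20 - D(1/8)) - 96)*36 = ((-20 - 1*1) - 96)*36 = ((-20 - 1) - 96)*36 = (-21 - 96)*36 = -117*36 = -4212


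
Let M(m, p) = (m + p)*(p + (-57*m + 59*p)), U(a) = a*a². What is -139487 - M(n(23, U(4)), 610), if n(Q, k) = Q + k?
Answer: -22193264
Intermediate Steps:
U(a) = a³
M(m, p) = (m + p)*(-57*m + 60*p)
-139487 - M(n(23, U(4)), 610) = -139487 - (-57*(23 + 4³)² + 60*610² + 3*(23 + 4³)*610) = -139487 - (-57*(23 + 64)² + 60*372100 + 3*(23 + 64)*610) = -139487 - (-57*87² + 22326000 + 3*87*610) = -139487 - (-57*7569 + 22326000 + 159210) = -139487 - (-431433 + 22326000 + 159210) = -139487 - 1*22053777 = -139487 - 22053777 = -22193264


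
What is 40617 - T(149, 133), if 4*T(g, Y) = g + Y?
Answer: 81093/2 ≈ 40547.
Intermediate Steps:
T(g, Y) = Y/4 + g/4 (T(g, Y) = (g + Y)/4 = (Y + g)/4 = Y/4 + g/4)
40617 - T(149, 133) = 40617 - ((1/4)*133 + (1/4)*149) = 40617 - (133/4 + 149/4) = 40617 - 1*141/2 = 40617 - 141/2 = 81093/2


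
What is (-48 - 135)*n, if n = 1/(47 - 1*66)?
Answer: 183/19 ≈ 9.6316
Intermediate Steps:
n = -1/19 (n = 1/(47 - 66) = 1/(-19) = -1/19 ≈ -0.052632)
(-48 - 135)*n = (-48 - 135)*(-1/19) = -183*(-1/19) = 183/19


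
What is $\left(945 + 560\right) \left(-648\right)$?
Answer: $-975240$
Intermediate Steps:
$\left(945 + 560\right) \left(-648\right) = 1505 \left(-648\right) = -975240$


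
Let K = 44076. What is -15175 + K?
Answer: 28901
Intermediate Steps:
-15175 + K = -15175 + 44076 = 28901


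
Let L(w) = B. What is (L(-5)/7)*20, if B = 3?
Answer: 60/7 ≈ 8.5714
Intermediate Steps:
L(w) = 3
(L(-5)/7)*20 = (3/7)*20 = 60/7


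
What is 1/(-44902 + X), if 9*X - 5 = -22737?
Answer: -9/426850 ≈ -2.1085e-5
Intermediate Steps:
X = -22732/9 (X = 5/9 + (1/9)*(-22737) = 5/9 - 7579/3 = -22732/9 ≈ -2525.8)
1/(-44902 + X) = 1/(-44902 - 22732/9) = 1/(-426850/9) = -9/426850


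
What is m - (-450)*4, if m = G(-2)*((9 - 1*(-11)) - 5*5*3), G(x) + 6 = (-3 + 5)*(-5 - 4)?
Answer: 3120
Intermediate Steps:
G(x) = -24 (G(x) = -6 + (-3 + 5)*(-5 - 4) = -6 + 2*(-9) = -6 - 18 = -24)
m = 1320 (m = -24*((9 - 1*(-11)) - 5*5*3) = -24*((9 + 11) - 25*3) = -24*(20 - 75) = -24*(-55) = 1320)
m - (-450)*4 = 1320 - (-450)*4 = 1320 - 1*(-1800) = 1320 + 1800 = 3120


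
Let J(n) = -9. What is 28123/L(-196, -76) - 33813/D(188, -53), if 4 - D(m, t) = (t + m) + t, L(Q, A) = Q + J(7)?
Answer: 121489/410 ≈ 296.31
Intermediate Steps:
L(Q, A) = -9 + Q (L(Q, A) = Q - 9 = -9 + Q)
D(m, t) = 4 - m - 2*t (D(m, t) = 4 - ((t + m) + t) = 4 - ((m + t) + t) = 4 - (m + 2*t) = 4 + (-m - 2*t) = 4 - m - 2*t)
28123/L(-196, -76) - 33813/D(188, -53) = 28123/(-9 - 196) - 33813/(4 - 1*188 - 2*(-53)) = 28123/(-205) - 33813/(4 - 188 + 106) = 28123*(-1/205) - 33813/(-78) = -28123/205 - 33813*(-1/78) = -28123/205 + 867/2 = 121489/410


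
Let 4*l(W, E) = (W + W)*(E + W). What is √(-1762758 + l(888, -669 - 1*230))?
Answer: I*√1767642 ≈ 1329.5*I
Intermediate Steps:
l(W, E) = W*(E + W)/2 (l(W, E) = ((W + W)*(E + W))/4 = ((2*W)*(E + W))/4 = (2*W*(E + W))/4 = W*(E + W)/2)
√(-1762758 + l(888, -669 - 1*230)) = √(-1762758 + (½)*888*((-669 - 1*230) + 888)) = √(-1762758 + (½)*888*((-669 - 230) + 888)) = √(-1762758 + (½)*888*(-899 + 888)) = √(-1762758 + (½)*888*(-11)) = √(-1762758 - 4884) = √(-1767642) = I*√1767642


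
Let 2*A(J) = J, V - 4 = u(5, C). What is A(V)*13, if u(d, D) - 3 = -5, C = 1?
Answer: 13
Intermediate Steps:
u(d, D) = -2 (u(d, D) = 3 - 5 = -2)
V = 2 (V = 4 - 2 = 2)
A(J) = J/2
A(V)*13 = ((1/2)*2)*13 = 1*13 = 13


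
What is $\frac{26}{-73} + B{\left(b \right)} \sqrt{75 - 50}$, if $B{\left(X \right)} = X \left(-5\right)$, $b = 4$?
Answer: $- \frac{7326}{73} \approx -100.36$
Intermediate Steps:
$B{\left(X \right)} = - 5 X$
$\frac{26}{-73} + B{\left(b \right)} \sqrt{75 - 50} = \frac{26}{-73} + \left(-5\right) 4 \sqrt{75 - 50} = 26 \left(- \frac{1}{73}\right) - 20 \sqrt{25} = - \frac{26}{73} - 100 = - \frac{7326}{73}$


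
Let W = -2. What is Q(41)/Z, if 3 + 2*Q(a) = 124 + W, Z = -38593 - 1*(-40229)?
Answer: 119/3272 ≈ 0.036369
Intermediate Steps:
Z = 1636 (Z = -38593 + 40229 = 1636)
Q(a) = 119/2 (Q(a) = -3/2 + (124 - 2)/2 = -3/2 + (½)*122 = -3/2 + 61 = 119/2)
Q(41)/Z = (119/2)/1636 = (119/2)*(1/1636) = 119/3272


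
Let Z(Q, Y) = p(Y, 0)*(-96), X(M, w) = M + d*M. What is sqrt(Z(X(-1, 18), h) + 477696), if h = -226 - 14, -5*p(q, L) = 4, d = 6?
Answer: 8*sqrt(186630)/5 ≈ 691.21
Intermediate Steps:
p(q, L) = -4/5 (p(q, L) = -1/5*4 = -4/5)
h = -240
X(M, w) = 7*M (X(M, w) = M + 6*M = 7*M)
Z(Q, Y) = 384/5 (Z(Q, Y) = -4/5*(-96) = 384/5)
sqrt(Z(X(-1, 18), h) + 477696) = sqrt(384/5 + 477696) = sqrt(2388864/5) = 8*sqrt(186630)/5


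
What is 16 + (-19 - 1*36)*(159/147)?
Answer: -2131/49 ≈ -43.490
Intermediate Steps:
16 + (-19 - 1*36)*(159/147) = 16 + (-19 - 36)*(159*(1/147)) = 16 - 55*53/49 = 16 - 2915/49 = -2131/49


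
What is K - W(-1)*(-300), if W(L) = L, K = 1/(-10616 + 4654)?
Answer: -1788601/5962 ≈ -300.00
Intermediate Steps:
K = -1/5962 (K = 1/(-5962) = -1/5962 ≈ -0.00016773)
K - W(-1)*(-300) = -1/5962 - (-1)*(-300) = -1/5962 - 1*300 = -1/5962 - 300 = -1788601/5962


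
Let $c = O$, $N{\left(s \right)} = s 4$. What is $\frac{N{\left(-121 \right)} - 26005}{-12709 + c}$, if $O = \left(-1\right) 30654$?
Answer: $\frac{26489}{43363} \approx 0.61087$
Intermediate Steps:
$N{\left(s \right)} = 4 s$
$O = -30654$
$c = -30654$
$\frac{N{\left(-121 \right)} - 26005}{-12709 + c} = \frac{4 \left(-121\right) - 26005}{-12709 - 30654} = \frac{-484 - 26005}{-43363} = \left(-26489\right) \left(- \frac{1}{43363}\right) = \frac{26489}{43363}$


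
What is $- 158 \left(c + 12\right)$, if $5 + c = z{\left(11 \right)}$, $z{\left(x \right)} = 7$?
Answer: $-2212$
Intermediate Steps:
$c = 2$ ($c = -5 + 7 = 2$)
$- 158 \left(c + 12\right) = - 158 \left(2 + 12\right) = \left(-158\right) 14 = -2212$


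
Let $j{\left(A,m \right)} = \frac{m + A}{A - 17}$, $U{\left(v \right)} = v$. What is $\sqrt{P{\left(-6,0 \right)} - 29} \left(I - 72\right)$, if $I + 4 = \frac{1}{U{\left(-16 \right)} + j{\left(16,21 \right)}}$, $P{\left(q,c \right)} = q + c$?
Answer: $- \frac{4029 i \sqrt{35}}{53} \approx - 449.73 i$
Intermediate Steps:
$P{\left(q,c \right)} = c + q$
$j{\left(A,m \right)} = \frac{A + m}{-17 + A}$
$I = - \frac{213}{53}$ ($I = -4 + \frac{1}{-16 + \frac{16 + 21}{-17 + 16}} = -4 + \frac{1}{-16 + \frac{1}{-1} \cdot 37} = -4 + \frac{1}{-16 - 37} = -4 + \frac{1}{-53} = -4 - \frac{1}{53} = - \frac{213}{53} \approx -4.0189$)
$\sqrt{P{\left(-6,0 \right)} - 29} \left(I - 72\right) = \sqrt{\left(0 - 6\right) - 29} \left(- \frac{213}{53} - 72\right) = \sqrt{-6 - 29} \left(- \frac{4029}{53}\right) = \sqrt{-35} \left(- \frac{4029}{53}\right) = i \sqrt{35} \left(- \frac{4029}{53}\right) = - \frac{4029 i \sqrt{35}}{53}$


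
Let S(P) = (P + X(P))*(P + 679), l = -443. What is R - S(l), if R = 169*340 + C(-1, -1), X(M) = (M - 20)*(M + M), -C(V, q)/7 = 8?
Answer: -96649496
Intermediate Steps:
C(V, q) = -56 (C(V, q) = -7*8 = -56)
X(M) = 2*M*(-20 + M) (X(M) = (-20 + M)*(2*M) = 2*M*(-20 + M))
S(P) = (679 + P)*(P + 2*P*(-20 + P)) (S(P) = (P + 2*P*(-20 + P))*(P + 679) = (P + 2*P*(-20 + P))*(679 + P) = (679 + P)*(P + 2*P*(-20 + P)))
R = 57404 (R = 169*340 - 56 = 57460 - 56 = 57404)
R - S(l) = 57404 - (-443)*(-26481 + 2*(-443)**2 + 1319*(-443)) = 57404 - (-443)*(-26481 + 2*196249 - 584317) = 57404 - (-443)*(-26481 + 392498 - 584317) = 57404 - (-443)*(-218300) = 57404 - 1*96706900 = 57404 - 96706900 = -96649496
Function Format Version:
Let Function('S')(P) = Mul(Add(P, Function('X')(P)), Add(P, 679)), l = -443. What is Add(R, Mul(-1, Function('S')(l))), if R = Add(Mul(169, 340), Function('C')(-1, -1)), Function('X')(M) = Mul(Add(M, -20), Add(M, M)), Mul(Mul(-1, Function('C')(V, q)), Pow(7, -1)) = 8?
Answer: -96649496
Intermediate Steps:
Function('C')(V, q) = -56 (Function('C')(V, q) = Mul(-7, 8) = -56)
Function('X')(M) = Mul(2, M, Add(-20, M)) (Function('X')(M) = Mul(Add(-20, M), Mul(2, M)) = Mul(2, M, Add(-20, M)))
Function('S')(P) = Mul(Add(679, P), Add(P, Mul(2, P, Add(-20, P)))) (Function('S')(P) = Mul(Add(P, Mul(2, P, Add(-20, P))), Add(P, 679)) = Mul(Add(P, Mul(2, P, Add(-20, P))), Add(679, P)) = Mul(Add(679, P), Add(P, Mul(2, P, Add(-20, P)))))
R = 57404 (R = Add(Mul(169, 340), -56) = Add(57460, -56) = 57404)
Add(R, Mul(-1, Function('S')(l))) = Add(57404, Mul(-1, Mul(-443, Add(-26481, Mul(2, Pow(-443, 2)), Mul(1319, -443))))) = Add(57404, Mul(-1, Mul(-443, Add(-26481, Mul(2, 196249), -584317)))) = Add(57404, Mul(-1, Mul(-443, Add(-26481, 392498, -584317)))) = Add(57404, Mul(-1, Mul(-443, -218300))) = Add(57404, Mul(-1, 96706900)) = Add(57404, -96706900) = -96649496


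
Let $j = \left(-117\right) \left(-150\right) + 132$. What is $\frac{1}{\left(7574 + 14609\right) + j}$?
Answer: $\frac{1}{39865} \approx 2.5085 \cdot 10^{-5}$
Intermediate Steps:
$j = 17682$ ($j = 17550 + 132 = 17682$)
$\frac{1}{\left(7574 + 14609\right) + j} = \frac{1}{\left(7574 + 14609\right) + 17682} = \frac{1}{22183 + 17682} = \frac{1}{39865}$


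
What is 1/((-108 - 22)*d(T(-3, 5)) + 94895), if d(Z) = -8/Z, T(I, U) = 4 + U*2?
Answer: 7/664785 ≈ 1.0530e-5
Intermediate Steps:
T(I, U) = 4 + 2*U
1/((-108 - 22)*d(T(-3, 5)) + 94895) = 1/((-108 - 22)*(-8/(4 + 2*5)) + 94895) = 1/(-(-1040)/(4 + 10) + 94895) = 1/(-(-1040)/14 + 94895) = 1/(-130*(-4/7) + 94895) = 1/(520/7 + 94895) = 1/(664785/7) = 7/664785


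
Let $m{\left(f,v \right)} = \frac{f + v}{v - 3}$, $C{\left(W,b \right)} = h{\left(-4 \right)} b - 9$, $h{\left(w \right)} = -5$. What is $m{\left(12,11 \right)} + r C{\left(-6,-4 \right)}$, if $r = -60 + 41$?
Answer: $- \frac{1649}{8} \approx -206.13$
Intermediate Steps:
$C{\left(W,b \right)} = -9 - 5 b$ ($C{\left(W,b \right)} = - 5 b - 9 = -9 - 5 b$)
$r = -19$
$m{\left(f,v \right)} = \frac{f + v}{-3 + v}$
$m{\left(12,11 \right)} + r C{\left(-6,-4 \right)} = \frac{12 + 11}{-3 + 11} - 19 \left(-9 - -20\right) = \frac{1}{8} \cdot 23 - 19 \left(-9 + 20\right) = \frac{1}{8} \cdot 23 - 209 = \frac{23}{8} - 209 = - \frac{1649}{8}$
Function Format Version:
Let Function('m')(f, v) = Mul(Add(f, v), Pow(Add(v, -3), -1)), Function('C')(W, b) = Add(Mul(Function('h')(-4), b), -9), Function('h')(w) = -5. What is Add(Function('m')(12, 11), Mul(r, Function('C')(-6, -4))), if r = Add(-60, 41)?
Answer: Rational(-1649, 8) ≈ -206.13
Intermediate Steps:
Function('C')(W, b) = Add(-9, Mul(-5, b)) (Function('C')(W, b) = Add(Mul(-5, b), -9) = Add(-9, Mul(-5, b)))
r = -19
Function('m')(f, v) = Mul(Pow(Add(-3, v), -1), Add(f, v)) (Function('m')(f, v) = Mul(Add(f, v), Pow(Add(-3, v), -1)) = Mul(Pow(Add(-3, v), -1), Add(f, v)))
Add(Function('m')(12, 11), Mul(r, Function('C')(-6, -4))) = Add(Mul(Pow(Add(-3, 11), -1), Add(12, 11)), Mul(-19, Add(-9, Mul(-5, -4)))) = Add(Mul(Pow(8, -1), 23), Mul(-19, Add(-9, 20))) = Add(Mul(Rational(1, 8), 23), Mul(-19, 11)) = Add(Rational(23, 8), -209) = Rational(-1649, 8)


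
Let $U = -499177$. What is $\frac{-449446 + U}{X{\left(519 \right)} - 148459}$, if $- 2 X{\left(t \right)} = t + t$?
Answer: $\frac{948623}{148978} \approx 6.3675$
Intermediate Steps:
$X{\left(t \right)} = - t$ ($X{\left(t \right)} = - \frac{t + t}{2} = - \frac{2 t}{2} = - t$)
$\frac{-449446 + U}{X{\left(519 \right)} - 148459} = \frac{-449446 - 499177}{\left(-1\right) 519 - 148459} = - \frac{948623}{-519 - 148459} = - \frac{948623}{-148978} = \left(-948623\right) \left(- \frac{1}{148978}\right) = \frac{948623}{148978}$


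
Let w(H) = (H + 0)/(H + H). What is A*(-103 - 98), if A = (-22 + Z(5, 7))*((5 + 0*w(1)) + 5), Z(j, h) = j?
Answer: 34170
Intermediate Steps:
w(H) = 1/2 (w(H) = H/((2*H)) = H*(1/(2*H)) = 1/2)
A = -170 (A = (-22 + 5)*((5 + 0*(1/2)) + 5) = -17*((5 + 0) + 5) = -17*(5 + 5) = -17*10 = -170)
A*(-103 - 98) = -170*(-103 - 98) = -170*(-201) = 34170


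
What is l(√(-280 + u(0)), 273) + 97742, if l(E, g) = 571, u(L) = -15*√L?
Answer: 98313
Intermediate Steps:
l(√(-280 + u(0)), 273) + 97742 = 571 + 97742 = 98313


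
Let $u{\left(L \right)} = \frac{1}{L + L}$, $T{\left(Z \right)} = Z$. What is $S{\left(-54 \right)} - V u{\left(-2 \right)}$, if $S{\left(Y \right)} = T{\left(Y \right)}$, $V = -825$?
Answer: $- \frac{1041}{4} \approx -260.25$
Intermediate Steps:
$S{\left(Y \right)} = Y$
$u{\left(L \right)} = \frac{1}{2 L}$
$S{\left(-54 \right)} - V u{\left(-2 \right)} = -54 - - 825 \frac{1}{2 \left(-2\right)} = -54 - - 825 \cdot \frac{1}{2} \left(- \frac{1}{2}\right) = -54 - \left(-825\right) \left(- \frac{1}{4}\right) = -54 - \frac{825}{4} = - \frac{1041}{4}$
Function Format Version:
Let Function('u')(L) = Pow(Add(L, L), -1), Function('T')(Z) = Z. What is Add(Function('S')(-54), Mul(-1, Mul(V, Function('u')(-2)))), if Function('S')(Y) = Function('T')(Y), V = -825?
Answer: Rational(-1041, 4) ≈ -260.25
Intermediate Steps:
Function('S')(Y) = Y
Function('u')(L) = Mul(Rational(1, 2), Pow(L, -1)) (Function('u')(L) = Pow(Mul(2, L), -1) = Mul(Rational(1, 2), Pow(L, -1)))
Add(Function('S')(-54), Mul(-1, Mul(V, Function('u')(-2)))) = Add(-54, Mul(-1, Mul(-825, Mul(Rational(1, 2), Pow(-2, -1))))) = Add(-54, Mul(-1, Mul(-825, Mul(Rational(1, 2), Rational(-1, 2))))) = Add(-54, Mul(-1, Mul(-825, Rational(-1, 4)))) = Add(-54, Mul(-1, Rational(825, 4))) = Add(-54, Rational(-825, 4)) = Rational(-1041, 4)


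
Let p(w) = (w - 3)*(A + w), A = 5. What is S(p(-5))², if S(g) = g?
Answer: 0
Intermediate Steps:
p(w) = (-3 + w)*(5 + w) (p(w) = (w - 3)*(5 + w) = (-3 + w)*(5 + w))
S(p(-5))² = (-15 + (-5)² + 2*(-5))² = (-15 + 25 - 10)² = 0² = 0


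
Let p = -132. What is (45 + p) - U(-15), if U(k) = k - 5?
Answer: -67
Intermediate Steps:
U(k) = -5 + k
(45 + p) - U(-15) = (45 - 132) - (-5 - 15) = -87 - 1*(-20) = -87 + 20 = -67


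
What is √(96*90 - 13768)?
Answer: 2*I*√1282 ≈ 71.61*I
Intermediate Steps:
√(96*90 - 13768) = √(8640 - 13768) = √(-5128) = 2*I*√1282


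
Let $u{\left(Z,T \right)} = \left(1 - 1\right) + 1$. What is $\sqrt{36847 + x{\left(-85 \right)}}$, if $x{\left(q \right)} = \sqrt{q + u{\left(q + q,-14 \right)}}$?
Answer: $\sqrt{36847 + 2 i \sqrt{21}} \approx 191.96 + 0.024 i$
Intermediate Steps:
$u{\left(Z,T \right)} = 1$ ($u{\left(Z,T \right)} = 0 + 1 = 1$)
$x{\left(q \right)} = \sqrt{1 + q}$ ($x{\left(q \right)} = \sqrt{q + 1} = \sqrt{1 + q}$)
$\sqrt{36847 + x{\left(-85 \right)}} = \sqrt{36847 + \sqrt{1 - 85}} = \sqrt{36847 + \sqrt{-84}} = \sqrt{36847 + 2 i \sqrt{21}}$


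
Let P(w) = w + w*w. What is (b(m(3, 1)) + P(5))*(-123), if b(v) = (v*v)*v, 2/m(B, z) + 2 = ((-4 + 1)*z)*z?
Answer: -460266/125 ≈ -3682.1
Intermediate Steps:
m(B, z) = 2/(-2 - 3*z²) (m(B, z) = 2/(-2 + ((-4 + 1)*z)*z) = 2/(-2 + (-3*z)*z) = 2/(-2 - 3*z²))
b(v) = v³ (b(v) = v²*v = v³)
P(w) = w + w²
(b(m(3, 1)) + P(5))*(-123) = ((-2/(2 + 3*1²))³ + 5*(1 + 5))*(-123) = ((-2/(2 + 3*1))³ + 5*6)*(-123) = ((-2/(2 + 3))³ + 30)*(-123) = ((-2/5)³ + 30)*(-123) = ((-2*⅕)³ + 30)*(-123) = ((-⅖)³ + 30)*(-123) = (-8/125 + 30)*(-123) = (3742/125)*(-123) = -460266/125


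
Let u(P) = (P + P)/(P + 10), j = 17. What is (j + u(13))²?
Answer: 173889/529 ≈ 328.71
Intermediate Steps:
u(P) = 2*P/(10 + P) (u(P) = (2*P)/(10 + P) = 2*P/(10 + P))
(j + u(13))² = (17 + 2*13/(10 + 13))² = (17 + 2*13/23)² = (17 + 2*13*(1/23))² = (17 + 26/23)² = (417/23)² = 173889/529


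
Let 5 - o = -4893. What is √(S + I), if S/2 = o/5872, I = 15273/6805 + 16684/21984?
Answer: √220030519341106985190/6862951380 ≈ 2.1614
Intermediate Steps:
o = 4898 (o = 5 - 1*(-4893) = 5 + 4893 = 4898)
I = 112324063/37400280 (I = 15273*(1/6805) + 16684*(1/21984) = 15273/6805 + 4171/5496 = 112324063/37400280 ≈ 3.0033)
S = 2449/1468 (S = 2*(4898/5872) = 2*(4898*(1/5872)) = 2*(2449/2936) = 2449/1468 ≈ 1.6683)
√(S + I) = √(2449/1468 + 112324063/37400280) = √(64121252551/13725902760) = √220030519341106985190/6862951380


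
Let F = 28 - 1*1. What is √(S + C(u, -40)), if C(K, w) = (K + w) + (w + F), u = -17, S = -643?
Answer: I*√713 ≈ 26.702*I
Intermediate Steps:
F = 27 (F = 28 - 1 = 27)
C(K, w) = 27 + K + 2*w (C(K, w) = (K + w) + (w + 27) = (K + w) + (27 + w) = 27 + K + 2*w)
√(S + C(u, -40)) = √(-643 + (27 - 17 + 2*(-40))) = √(-643 + (27 - 17 - 80)) = √(-643 - 70) = √(-713) = I*√713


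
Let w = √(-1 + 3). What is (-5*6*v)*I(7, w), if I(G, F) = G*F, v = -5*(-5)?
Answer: -5250*√2 ≈ -7424.6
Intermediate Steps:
v = 25
w = √2 ≈ 1.4142
I(G, F) = F*G
(-5*6*v)*I(7, w) = (-5*6*25)*(√2*7) = (-750)*(7*√2) = (-5*150)*(7*√2) = -5250*√2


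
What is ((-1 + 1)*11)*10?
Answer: 0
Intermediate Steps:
((-1 + 1)*11)*10 = (0*11)*10 = 0*10 = 0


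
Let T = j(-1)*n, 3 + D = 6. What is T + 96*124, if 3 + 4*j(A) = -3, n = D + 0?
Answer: 23799/2 ≈ 11900.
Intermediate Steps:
D = 3 (D = -3 + 6 = 3)
n = 3 (n = 3 + 0 = 3)
j(A) = -3/2 (j(A) = -¾ + (¼)*(-3) = -¾ - ¾ = -3/2)
T = -9/2 (T = -3/2*3 = -9/2 ≈ -4.5000)
T + 96*124 = -9/2 + 96*124 = -9/2 + 11904 = 23799/2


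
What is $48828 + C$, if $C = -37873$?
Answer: $10955$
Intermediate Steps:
$48828 + C = 48828 - 37873 = 10955$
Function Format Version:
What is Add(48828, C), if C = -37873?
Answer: 10955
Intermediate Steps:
Add(48828, C) = Add(48828, -37873) = 10955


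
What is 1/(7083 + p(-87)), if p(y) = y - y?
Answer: 1/7083 ≈ 0.00014118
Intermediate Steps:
p(y) = 0
1/(7083 + p(-87)) = 1/(7083 + 0) = 1/7083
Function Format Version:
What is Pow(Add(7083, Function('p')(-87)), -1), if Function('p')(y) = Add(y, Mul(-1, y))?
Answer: Rational(1, 7083) ≈ 0.00014118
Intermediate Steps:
Function('p')(y) = 0
Pow(Add(7083, Function('p')(-87)), -1) = Pow(Add(7083, 0), -1) = Pow(7083, -1) = Rational(1, 7083)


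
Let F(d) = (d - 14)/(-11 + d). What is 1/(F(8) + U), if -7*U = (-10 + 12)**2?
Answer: 7/10 ≈ 0.70000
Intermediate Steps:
F(d) = (-14 + d)/(-11 + d)
U = -4/7 (U = -(-10 + 12)**2/7 = -1/7*2**2 = -1/7*4 = -4/7 ≈ -0.57143)
1/(F(8) + U) = 1/((-14 + 8)/(-11 + 8) - 4/7) = 1/(-6/(-3) - 4/7) = 1/(-1/3*(-6) - 4/7) = 1/(2 - 4/7) = 1/(10/7) = 7/10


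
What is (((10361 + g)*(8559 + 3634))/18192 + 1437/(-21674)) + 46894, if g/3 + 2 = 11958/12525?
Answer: 44311890449574103/823087489200 ≈ 53836.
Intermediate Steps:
g = -13092/4175 (g = -6 + 3*(11958/12525) = -6 + 3*(11958*(1/12525)) = -6 + 3*(3986/4175) = -6 + 11958/4175 = -13092/4175 ≈ -3.1358)
(((10361 + g)*(8559 + 3634))/18192 + 1437/(-21674)) + 46894 = (((10361 - 13092/4175)*(8559 + 3634))/18192 + 1437/(-21674)) + 46894 = (((43244083/4175)*12193)*(1/18192) + 1437*(-1/21674)) + 46894 = ((527275104019/4175)*(1/18192) - 1437/21674) + 46894 = (527275104019/75951600 - 1437/21674) + 46894 = 5714025731029303/823087489200 + 46894 = 44311890449574103/823087489200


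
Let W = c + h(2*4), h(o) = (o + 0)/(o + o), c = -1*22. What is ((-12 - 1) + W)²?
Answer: 4761/4 ≈ 1190.3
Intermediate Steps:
c = -22
h(o) = ½ (h(o) = o/((2*o)) = o*(1/(2*o)) = ½)
W = -43/2 (W = -22 + ½ = -43/2 ≈ -21.500)
((-12 - 1) + W)² = ((-12 - 1) - 43/2)² = (-13 - 43/2)² = (-69/2)² = 4761/4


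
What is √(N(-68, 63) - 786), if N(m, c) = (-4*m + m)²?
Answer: √40830 ≈ 202.06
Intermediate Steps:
N(m, c) = 9*m² (N(m, c) = (-3*m)² = 9*m²)
√(N(-68, 63) - 786) = √(9*(-68)² - 786) = √(9*4624 - 786) = √(41616 - 786) = √40830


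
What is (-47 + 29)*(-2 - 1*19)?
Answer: 378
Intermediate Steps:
(-47 + 29)*(-2 - 1*19) = -18*(-2 - 19) = -18*(-21) = 378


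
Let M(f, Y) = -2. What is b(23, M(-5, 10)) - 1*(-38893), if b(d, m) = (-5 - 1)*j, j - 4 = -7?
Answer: 38911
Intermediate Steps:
j = -3 (j = 4 - 7 = -3)
b(d, m) = 18 (b(d, m) = (-5 - 1)*(-3) = -6*(-3) = 18)
b(23, M(-5, 10)) - 1*(-38893) = 18 - 1*(-38893) = 18 + 38893 = 38911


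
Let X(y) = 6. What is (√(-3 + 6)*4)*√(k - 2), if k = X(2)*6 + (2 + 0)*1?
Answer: 24*√3 ≈ 41.569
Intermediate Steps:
k = 38 (k = 6*6 + (2 + 0)*1 = 36 + 2*1 = 36 + 2 = 38)
(√(-3 + 6)*4)*√(k - 2) = (√(-3 + 6)*4)*√(38 - 2) = (√3*4)*√36 = (4*√3)*6 = 24*√3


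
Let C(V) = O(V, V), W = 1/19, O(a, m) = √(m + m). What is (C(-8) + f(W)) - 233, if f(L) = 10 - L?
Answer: -4238/19 + 4*I ≈ -223.05 + 4.0*I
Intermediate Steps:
O(a, m) = √2*√m (O(a, m) = √(2*m) = √2*√m)
W = 1/19 ≈ 0.052632
C(V) = √2*√V
(C(-8) + f(W)) - 233 = (√2*√(-8) + (10 - 1*1/19)) - 233 = (√2*(2*I*√2) + (10 - 1/19)) - 233 = (4*I + 189/19) - 233 = (189/19 + 4*I) - 233 = -4238/19 + 4*I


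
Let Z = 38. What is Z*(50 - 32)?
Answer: 684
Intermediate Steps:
Z*(50 - 32) = 38*(50 - 32) = 38*18 = 684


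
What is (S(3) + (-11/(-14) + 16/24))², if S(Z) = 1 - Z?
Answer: 529/1764 ≈ 0.29989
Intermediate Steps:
(S(3) + (-11/(-14) + 16/24))² = ((1 - 1*3) + (-11/(-14) + 16/24))² = ((1 - 3) + (-11*(-1/14) + 16*(1/24)))² = (-2 + (11/14 + ⅔))² = (-2 + 61/42)² = (-23/42)² = 529/1764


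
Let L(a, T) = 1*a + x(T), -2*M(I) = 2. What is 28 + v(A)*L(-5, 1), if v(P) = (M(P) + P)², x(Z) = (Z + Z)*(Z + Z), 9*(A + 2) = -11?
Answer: 824/81 ≈ 10.173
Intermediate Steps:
A = -29/9 (A = -2 + (⅑)*(-11) = -2 - 11/9 = -29/9 ≈ -3.2222)
M(I) = -1 (M(I) = -½*2 = -1)
x(Z) = 4*Z² (x(Z) = (2*Z)*(2*Z) = 4*Z²)
L(a, T) = a + 4*T² (L(a, T) = 1*a + 4*T² = a + 4*T²)
v(P) = (-1 + P)²
28 + v(A)*L(-5, 1) = 28 + (-1 - 29/9)²*(-5 + 4*1²) = 28 + (-38/9)²*(-5 + 4*1) = 28 + 1444*(-5 + 4)/81 = 28 + (1444/81)*(-1) = 28 - 1444/81 = 824/81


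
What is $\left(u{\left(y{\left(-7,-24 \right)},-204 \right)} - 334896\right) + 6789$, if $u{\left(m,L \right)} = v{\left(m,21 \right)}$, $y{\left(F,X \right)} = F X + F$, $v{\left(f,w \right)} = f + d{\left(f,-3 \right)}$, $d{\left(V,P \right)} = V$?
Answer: $-327785$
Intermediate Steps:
$v{\left(f,w \right)} = 2 f$ ($v{\left(f,w \right)} = f + f = 2 f$)
$y{\left(F,X \right)} = F + F X$
$u{\left(m,L \right)} = 2 m$
$\left(u{\left(y{\left(-7,-24 \right)},-204 \right)} - 334896\right) + 6789 = \left(2 \left(- 7 \left(1 - 24\right)\right) - 334896\right) + 6789 = \left(2 \left(\left(-7\right) \left(-23\right)\right) - 334896\right) + 6789 = \left(2 \cdot 161 - 334896\right) + 6789 = \left(322 - 334896\right) + 6789 = -334574 + 6789 = -327785$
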